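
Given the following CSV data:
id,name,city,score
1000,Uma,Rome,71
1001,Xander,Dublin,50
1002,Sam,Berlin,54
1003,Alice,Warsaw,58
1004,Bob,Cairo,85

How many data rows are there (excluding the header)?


Counting rows (excluding header):
Header: id,name,city,score
Data rows: 5

ANSWER: 5


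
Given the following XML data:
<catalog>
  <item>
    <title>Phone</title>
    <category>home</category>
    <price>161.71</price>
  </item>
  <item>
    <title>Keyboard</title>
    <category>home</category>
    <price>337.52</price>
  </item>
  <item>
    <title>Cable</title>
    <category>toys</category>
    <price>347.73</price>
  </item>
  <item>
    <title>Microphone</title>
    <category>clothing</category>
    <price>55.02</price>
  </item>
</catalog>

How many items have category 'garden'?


Scanning <item> elements for <category>garden</category>:
Count: 0

ANSWER: 0


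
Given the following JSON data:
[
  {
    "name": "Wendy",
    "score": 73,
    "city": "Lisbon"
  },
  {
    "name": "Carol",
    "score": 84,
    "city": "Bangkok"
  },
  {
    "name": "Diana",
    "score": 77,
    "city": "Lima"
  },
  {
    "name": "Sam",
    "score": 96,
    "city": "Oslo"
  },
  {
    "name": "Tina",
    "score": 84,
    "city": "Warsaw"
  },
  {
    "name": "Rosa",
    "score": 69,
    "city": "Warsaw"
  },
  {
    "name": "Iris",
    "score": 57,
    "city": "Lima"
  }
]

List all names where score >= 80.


Filtering records where score >= 80:
  Wendy (score=73) -> no
  Carol (score=84) -> YES
  Diana (score=77) -> no
  Sam (score=96) -> YES
  Tina (score=84) -> YES
  Rosa (score=69) -> no
  Iris (score=57) -> no


ANSWER: Carol, Sam, Tina


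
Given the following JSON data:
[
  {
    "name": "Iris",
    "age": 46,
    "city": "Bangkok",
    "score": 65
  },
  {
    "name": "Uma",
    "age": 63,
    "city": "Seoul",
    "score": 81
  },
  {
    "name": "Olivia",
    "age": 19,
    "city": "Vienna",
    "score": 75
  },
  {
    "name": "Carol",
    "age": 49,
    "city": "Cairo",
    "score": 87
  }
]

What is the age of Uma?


Looking up record where name = Uma
Record index: 1
Field 'age' = 63

ANSWER: 63


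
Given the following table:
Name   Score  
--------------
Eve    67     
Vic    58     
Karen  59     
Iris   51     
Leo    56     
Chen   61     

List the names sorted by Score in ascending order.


Sorting by Score (ascending):
  Iris: 51
  Leo: 56
  Vic: 58
  Karen: 59
  Chen: 61
  Eve: 67


ANSWER: Iris, Leo, Vic, Karen, Chen, Eve


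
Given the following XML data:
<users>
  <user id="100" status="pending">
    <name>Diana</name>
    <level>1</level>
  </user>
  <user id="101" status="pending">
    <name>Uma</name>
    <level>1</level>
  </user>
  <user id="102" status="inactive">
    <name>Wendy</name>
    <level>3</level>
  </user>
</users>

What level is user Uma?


Finding user: Uma
<level>1</level>

ANSWER: 1


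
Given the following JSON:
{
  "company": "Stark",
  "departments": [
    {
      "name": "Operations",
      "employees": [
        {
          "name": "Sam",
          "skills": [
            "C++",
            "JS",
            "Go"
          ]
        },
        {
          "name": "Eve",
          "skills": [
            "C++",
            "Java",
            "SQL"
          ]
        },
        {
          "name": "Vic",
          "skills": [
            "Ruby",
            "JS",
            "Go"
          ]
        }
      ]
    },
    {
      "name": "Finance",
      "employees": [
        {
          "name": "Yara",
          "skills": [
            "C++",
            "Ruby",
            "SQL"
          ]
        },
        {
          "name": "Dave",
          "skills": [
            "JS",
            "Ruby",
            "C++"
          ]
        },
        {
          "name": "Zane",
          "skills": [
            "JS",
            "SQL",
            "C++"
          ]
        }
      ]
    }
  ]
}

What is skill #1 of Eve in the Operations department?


Path: departments[0].employees[1].skills[0]
Value: C++

ANSWER: C++


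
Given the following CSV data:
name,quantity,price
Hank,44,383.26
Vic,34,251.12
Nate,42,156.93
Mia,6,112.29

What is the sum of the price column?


Values in 'price' column:
  Row 1: 383.26
  Row 2: 251.12
  Row 3: 156.93
  Row 4: 112.29
Sum = 383.26 + 251.12 + 156.93 + 112.29 = 903.6

ANSWER: 903.6


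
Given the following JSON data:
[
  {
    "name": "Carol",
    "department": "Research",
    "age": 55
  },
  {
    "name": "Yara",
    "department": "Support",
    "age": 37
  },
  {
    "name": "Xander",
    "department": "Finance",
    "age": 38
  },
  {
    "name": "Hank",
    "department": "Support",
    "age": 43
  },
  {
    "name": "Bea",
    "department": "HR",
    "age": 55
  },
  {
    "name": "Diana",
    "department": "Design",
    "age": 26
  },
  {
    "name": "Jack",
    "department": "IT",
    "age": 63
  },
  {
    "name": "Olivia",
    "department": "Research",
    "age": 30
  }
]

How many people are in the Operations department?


Scanning records for department = Operations
  No matches found
Count: 0

ANSWER: 0


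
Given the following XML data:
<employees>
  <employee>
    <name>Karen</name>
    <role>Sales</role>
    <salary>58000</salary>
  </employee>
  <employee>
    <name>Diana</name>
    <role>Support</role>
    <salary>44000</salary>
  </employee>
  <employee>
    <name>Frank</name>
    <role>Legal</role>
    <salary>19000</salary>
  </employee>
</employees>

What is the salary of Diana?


Searching for <employee> with <name>Diana</name>
Found at position 2
<salary>44000</salary>

ANSWER: 44000


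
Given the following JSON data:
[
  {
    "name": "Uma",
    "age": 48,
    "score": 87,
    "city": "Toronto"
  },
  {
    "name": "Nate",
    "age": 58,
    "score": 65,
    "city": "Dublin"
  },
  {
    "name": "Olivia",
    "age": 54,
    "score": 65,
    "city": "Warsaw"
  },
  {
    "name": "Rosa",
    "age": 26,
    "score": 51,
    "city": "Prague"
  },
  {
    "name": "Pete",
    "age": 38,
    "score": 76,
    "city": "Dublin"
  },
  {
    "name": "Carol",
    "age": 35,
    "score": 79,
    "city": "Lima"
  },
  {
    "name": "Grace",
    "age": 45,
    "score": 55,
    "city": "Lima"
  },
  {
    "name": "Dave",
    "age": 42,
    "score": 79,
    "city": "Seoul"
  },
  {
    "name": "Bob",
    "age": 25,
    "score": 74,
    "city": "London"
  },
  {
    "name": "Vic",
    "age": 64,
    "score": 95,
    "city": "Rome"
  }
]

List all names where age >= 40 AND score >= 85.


Checking both conditions:
  Uma (age=48, score=87) -> YES
  Nate (age=58, score=65) -> no
  Olivia (age=54, score=65) -> no
  Rosa (age=26, score=51) -> no
  Pete (age=38, score=76) -> no
  Carol (age=35, score=79) -> no
  Grace (age=45, score=55) -> no
  Dave (age=42, score=79) -> no
  Bob (age=25, score=74) -> no
  Vic (age=64, score=95) -> YES


ANSWER: Uma, Vic


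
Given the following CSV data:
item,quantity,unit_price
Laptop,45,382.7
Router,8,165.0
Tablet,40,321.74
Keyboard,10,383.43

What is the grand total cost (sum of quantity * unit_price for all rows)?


Computing row totals:
  Laptop: 45 * 382.7 = 17221.5
  Router: 8 * 165.0 = 1320.0
  Tablet: 40 * 321.74 = 12869.6
  Keyboard: 10 * 383.43 = 3834.3
Grand total = 17221.5 + 1320.0 + 12869.6 + 3834.3 = 35245.4

ANSWER: 35245.4


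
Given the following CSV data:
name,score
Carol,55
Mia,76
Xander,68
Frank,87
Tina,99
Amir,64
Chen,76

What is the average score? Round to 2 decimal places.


Scores: 55, 76, 68, 87, 99, 64, 76
Sum = 525
Count = 7
Average = 525 / 7 = 75.00

ANSWER: 75.00


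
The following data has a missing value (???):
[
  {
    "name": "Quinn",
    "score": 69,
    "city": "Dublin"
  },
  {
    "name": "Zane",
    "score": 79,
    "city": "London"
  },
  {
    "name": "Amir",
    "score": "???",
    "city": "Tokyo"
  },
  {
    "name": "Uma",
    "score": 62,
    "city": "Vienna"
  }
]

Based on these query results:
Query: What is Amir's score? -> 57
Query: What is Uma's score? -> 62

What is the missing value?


The missing value is Amir's score
From query: Amir's score = 57

ANSWER: 57


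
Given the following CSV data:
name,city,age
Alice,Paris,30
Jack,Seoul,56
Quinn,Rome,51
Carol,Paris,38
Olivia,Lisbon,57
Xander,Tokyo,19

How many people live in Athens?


Scanning city column for 'Athens':
Total matches: 0

ANSWER: 0


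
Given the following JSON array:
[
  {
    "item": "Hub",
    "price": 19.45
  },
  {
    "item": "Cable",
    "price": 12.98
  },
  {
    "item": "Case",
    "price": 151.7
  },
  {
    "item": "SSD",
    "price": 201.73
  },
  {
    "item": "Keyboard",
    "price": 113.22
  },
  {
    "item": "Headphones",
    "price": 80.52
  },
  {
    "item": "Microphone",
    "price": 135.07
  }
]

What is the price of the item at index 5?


Array index 5 -> Headphones
price = 80.52

ANSWER: 80.52


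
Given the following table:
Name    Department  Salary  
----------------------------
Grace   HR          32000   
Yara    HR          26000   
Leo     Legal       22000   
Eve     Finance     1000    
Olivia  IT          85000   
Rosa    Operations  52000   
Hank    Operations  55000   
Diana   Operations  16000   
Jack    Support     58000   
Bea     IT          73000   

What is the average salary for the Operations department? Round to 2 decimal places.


Operations department members:
  Rosa: 52000
  Hank: 55000
  Diana: 16000
Sum = 123000
Count = 3
Average = 123000 / 3 = 41000.00

ANSWER: 41000.00


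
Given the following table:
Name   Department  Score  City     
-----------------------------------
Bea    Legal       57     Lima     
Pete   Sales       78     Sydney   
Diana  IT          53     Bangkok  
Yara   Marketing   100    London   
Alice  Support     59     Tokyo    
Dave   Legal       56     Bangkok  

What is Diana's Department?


Row 3: Diana
Department = IT

ANSWER: IT


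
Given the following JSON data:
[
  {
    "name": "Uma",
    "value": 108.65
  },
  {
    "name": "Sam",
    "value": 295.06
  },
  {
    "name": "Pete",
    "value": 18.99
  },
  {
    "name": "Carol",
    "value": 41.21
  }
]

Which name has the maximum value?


Comparing values:
  Uma: 108.65
  Sam: 295.06
  Pete: 18.99
  Carol: 41.21
Maximum: Sam (295.06)

ANSWER: Sam


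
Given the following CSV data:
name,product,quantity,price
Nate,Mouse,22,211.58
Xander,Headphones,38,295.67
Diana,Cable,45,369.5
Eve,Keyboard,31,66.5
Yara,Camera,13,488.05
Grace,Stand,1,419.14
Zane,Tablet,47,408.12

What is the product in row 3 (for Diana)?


Row 3: Diana
Column 'product' = Cable

ANSWER: Cable


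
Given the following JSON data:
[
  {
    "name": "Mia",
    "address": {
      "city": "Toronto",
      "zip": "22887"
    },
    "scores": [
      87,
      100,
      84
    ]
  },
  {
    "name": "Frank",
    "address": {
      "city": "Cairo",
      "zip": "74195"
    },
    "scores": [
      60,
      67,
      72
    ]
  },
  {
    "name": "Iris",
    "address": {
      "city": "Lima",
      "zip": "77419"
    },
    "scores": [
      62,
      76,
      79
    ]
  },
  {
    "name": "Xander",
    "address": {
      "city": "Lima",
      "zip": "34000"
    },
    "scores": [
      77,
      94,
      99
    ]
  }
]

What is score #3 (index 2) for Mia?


Path: records[0].scores[2]
Value: 84

ANSWER: 84


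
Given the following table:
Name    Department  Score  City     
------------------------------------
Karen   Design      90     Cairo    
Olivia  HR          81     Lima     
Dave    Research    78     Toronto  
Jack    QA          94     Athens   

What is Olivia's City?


Row 2: Olivia
City = Lima

ANSWER: Lima


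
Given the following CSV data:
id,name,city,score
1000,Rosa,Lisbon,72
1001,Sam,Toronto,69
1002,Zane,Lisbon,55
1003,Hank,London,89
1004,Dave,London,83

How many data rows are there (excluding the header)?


Counting rows (excluding header):
Header: id,name,city,score
Data rows: 5

ANSWER: 5


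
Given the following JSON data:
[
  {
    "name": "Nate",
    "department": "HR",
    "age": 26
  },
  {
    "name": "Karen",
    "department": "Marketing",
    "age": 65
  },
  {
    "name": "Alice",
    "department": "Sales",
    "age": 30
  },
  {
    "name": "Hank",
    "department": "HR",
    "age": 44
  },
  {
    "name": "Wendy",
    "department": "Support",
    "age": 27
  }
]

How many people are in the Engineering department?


Scanning records for department = Engineering
  No matches found
Count: 0

ANSWER: 0


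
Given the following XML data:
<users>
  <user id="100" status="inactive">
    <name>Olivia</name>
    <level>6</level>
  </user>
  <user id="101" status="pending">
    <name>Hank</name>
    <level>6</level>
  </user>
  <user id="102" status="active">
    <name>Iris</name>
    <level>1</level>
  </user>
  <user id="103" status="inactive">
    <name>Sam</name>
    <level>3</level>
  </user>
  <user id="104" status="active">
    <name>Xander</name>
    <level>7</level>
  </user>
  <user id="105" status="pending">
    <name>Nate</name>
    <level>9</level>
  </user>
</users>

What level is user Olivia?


Finding user: Olivia
<level>6</level>

ANSWER: 6


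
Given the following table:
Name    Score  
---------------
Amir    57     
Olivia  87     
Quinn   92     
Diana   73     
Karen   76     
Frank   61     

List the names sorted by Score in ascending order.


Sorting by Score (ascending):
  Amir: 57
  Frank: 61
  Diana: 73
  Karen: 76
  Olivia: 87
  Quinn: 92


ANSWER: Amir, Frank, Diana, Karen, Olivia, Quinn


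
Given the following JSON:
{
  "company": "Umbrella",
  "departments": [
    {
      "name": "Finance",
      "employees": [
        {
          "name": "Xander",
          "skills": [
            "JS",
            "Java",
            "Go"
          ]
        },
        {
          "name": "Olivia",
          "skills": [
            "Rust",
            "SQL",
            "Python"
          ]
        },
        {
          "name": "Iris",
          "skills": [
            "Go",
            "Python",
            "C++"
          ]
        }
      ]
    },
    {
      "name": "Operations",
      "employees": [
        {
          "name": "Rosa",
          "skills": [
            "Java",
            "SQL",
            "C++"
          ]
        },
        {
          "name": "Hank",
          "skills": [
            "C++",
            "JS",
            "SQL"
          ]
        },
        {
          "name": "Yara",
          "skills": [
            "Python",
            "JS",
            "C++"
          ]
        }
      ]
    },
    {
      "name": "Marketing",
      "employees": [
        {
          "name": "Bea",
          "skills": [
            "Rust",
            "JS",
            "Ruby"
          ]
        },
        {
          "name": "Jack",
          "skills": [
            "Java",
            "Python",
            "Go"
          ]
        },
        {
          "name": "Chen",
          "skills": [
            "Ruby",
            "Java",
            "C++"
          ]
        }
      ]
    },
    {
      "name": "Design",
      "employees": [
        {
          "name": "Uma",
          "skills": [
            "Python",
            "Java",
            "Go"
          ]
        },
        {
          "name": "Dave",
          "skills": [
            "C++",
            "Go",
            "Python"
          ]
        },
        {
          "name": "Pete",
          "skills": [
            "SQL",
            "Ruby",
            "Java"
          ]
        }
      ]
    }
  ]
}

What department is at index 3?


Path: departments[3].name
Value: Design

ANSWER: Design


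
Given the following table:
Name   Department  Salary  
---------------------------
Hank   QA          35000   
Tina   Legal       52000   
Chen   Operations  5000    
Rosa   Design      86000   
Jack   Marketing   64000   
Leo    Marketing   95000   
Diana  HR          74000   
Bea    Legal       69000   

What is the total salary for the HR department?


HR department members:
  Diana: 74000
Total = 74000 = 74000

ANSWER: 74000


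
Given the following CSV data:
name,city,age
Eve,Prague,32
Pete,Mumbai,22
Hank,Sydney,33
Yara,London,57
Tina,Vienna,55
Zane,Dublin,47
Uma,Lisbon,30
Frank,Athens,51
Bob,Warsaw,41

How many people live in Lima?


Scanning city column for 'Lima':
Total matches: 0

ANSWER: 0


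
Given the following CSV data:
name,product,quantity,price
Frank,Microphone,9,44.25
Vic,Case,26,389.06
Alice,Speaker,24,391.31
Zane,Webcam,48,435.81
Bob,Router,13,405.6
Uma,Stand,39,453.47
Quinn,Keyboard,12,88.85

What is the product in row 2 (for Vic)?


Row 2: Vic
Column 'product' = Case

ANSWER: Case


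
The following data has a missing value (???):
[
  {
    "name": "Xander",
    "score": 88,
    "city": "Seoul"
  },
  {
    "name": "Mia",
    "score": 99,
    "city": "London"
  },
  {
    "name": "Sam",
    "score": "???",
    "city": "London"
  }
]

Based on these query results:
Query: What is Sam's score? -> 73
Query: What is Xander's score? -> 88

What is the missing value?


The missing value is Sam's score
From query: Sam's score = 73

ANSWER: 73


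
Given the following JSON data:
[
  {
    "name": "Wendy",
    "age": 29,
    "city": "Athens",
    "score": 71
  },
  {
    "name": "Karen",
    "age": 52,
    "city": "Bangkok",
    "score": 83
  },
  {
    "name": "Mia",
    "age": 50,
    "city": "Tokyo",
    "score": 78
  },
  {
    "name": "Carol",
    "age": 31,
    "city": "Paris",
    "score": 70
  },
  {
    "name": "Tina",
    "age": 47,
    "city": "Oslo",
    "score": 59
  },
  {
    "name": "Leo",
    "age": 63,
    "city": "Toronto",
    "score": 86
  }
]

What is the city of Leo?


Looking up record where name = Leo
Record index: 5
Field 'city' = Toronto

ANSWER: Toronto


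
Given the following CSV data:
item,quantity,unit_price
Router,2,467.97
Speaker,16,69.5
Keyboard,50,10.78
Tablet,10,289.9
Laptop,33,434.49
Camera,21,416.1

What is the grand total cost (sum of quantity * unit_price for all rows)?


Computing row totals:
  Router: 2 * 467.97 = 935.94
  Speaker: 16 * 69.5 = 1112.0
  Keyboard: 50 * 10.78 = 539.0
  Tablet: 10 * 289.9 = 2899.0
  Laptop: 33 * 434.49 = 14338.17
  Camera: 21 * 416.1 = 8738.1
Grand total = 935.94 + 1112.0 + 539.0 + 2899.0 + 14338.17 + 8738.1 = 28562.21

ANSWER: 28562.21


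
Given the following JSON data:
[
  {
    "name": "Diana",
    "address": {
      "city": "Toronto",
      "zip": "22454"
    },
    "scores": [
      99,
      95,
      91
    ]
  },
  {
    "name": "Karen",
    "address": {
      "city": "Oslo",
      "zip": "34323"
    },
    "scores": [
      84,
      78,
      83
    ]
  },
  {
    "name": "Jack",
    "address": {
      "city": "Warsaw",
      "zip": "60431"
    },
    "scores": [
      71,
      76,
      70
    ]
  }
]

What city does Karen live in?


Path: records[1].address.city
Value: Oslo

ANSWER: Oslo


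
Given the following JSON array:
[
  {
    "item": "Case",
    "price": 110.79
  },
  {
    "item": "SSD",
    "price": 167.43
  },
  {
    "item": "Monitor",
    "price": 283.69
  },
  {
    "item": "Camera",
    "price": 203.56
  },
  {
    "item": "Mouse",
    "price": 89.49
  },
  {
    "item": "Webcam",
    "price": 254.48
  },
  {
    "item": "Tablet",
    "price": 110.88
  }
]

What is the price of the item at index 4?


Array index 4 -> Mouse
price = 89.49

ANSWER: 89.49


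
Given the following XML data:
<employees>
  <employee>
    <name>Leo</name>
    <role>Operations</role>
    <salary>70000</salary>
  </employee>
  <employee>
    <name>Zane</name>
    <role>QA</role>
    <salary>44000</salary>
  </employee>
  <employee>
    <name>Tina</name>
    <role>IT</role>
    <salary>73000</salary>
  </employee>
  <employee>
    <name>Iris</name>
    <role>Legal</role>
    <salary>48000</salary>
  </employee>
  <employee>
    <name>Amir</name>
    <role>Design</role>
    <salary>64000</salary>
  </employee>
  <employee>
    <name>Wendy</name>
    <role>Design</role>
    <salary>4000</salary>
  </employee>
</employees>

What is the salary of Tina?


Searching for <employee> with <name>Tina</name>
Found at position 3
<salary>73000</salary>

ANSWER: 73000


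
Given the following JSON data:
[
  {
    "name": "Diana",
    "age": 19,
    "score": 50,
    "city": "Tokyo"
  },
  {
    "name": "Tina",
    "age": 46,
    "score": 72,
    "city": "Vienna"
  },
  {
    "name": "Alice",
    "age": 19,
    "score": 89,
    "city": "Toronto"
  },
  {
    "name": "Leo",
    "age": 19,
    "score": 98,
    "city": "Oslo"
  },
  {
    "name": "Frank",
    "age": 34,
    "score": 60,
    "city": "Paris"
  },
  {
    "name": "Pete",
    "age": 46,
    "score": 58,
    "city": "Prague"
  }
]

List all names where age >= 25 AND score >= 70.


Checking both conditions:
  Diana (age=19, score=50) -> no
  Tina (age=46, score=72) -> YES
  Alice (age=19, score=89) -> no
  Leo (age=19, score=98) -> no
  Frank (age=34, score=60) -> no
  Pete (age=46, score=58) -> no


ANSWER: Tina


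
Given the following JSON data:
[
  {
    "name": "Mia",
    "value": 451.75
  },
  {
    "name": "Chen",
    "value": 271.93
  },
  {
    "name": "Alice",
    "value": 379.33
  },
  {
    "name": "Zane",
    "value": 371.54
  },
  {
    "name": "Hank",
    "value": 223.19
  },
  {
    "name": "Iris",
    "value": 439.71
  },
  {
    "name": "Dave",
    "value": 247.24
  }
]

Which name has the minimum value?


Comparing values:
  Mia: 451.75
  Chen: 271.93
  Alice: 379.33
  Zane: 371.54
  Hank: 223.19
  Iris: 439.71
  Dave: 247.24
Minimum: Hank (223.19)

ANSWER: Hank


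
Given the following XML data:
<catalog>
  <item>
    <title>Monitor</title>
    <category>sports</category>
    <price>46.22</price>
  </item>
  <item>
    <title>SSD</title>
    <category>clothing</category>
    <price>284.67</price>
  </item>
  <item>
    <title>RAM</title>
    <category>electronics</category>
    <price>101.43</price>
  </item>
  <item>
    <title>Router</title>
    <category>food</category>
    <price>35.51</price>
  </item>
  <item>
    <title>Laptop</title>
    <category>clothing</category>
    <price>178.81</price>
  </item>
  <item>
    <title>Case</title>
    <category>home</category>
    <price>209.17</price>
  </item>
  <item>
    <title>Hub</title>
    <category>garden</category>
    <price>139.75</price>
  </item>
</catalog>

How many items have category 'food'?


Scanning <item> elements for <category>food</category>:
  Item 4: Router -> MATCH
Count: 1

ANSWER: 1


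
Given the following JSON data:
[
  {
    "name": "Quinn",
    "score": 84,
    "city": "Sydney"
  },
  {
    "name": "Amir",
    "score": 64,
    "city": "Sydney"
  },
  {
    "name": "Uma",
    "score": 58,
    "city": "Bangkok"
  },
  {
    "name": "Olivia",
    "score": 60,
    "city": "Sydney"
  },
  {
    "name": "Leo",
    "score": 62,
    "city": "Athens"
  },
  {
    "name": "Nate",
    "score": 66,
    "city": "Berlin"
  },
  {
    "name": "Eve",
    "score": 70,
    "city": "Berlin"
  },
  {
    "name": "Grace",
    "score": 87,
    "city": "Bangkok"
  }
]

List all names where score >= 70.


Filtering records where score >= 70:
  Quinn (score=84) -> YES
  Amir (score=64) -> no
  Uma (score=58) -> no
  Olivia (score=60) -> no
  Leo (score=62) -> no
  Nate (score=66) -> no
  Eve (score=70) -> YES
  Grace (score=87) -> YES


ANSWER: Quinn, Eve, Grace


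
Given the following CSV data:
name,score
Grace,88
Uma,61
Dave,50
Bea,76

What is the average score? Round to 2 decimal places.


Scores: 88, 61, 50, 76
Sum = 275
Count = 4
Average = 275 / 4 = 68.75

ANSWER: 68.75


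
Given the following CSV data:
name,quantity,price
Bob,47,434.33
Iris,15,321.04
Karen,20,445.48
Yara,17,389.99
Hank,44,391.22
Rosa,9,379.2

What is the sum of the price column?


Values in 'price' column:
  Row 1: 434.33
  Row 2: 321.04
  Row 3: 445.48
  Row 4: 389.99
  Row 5: 391.22
  Row 6: 379.2
Sum = 434.33 + 321.04 + 445.48 + 389.99 + 391.22 + 379.2 = 2361.26

ANSWER: 2361.26


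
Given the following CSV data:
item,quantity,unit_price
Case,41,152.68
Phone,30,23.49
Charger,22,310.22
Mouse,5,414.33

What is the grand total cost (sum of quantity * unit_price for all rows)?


Computing row totals:
  Case: 41 * 152.68 = 6259.88
  Phone: 30 * 23.49 = 704.7
  Charger: 22 * 310.22 = 6824.84
  Mouse: 5 * 414.33 = 2071.65
Grand total = 6259.88 + 704.7 + 6824.84 + 2071.65 = 15861.07

ANSWER: 15861.07


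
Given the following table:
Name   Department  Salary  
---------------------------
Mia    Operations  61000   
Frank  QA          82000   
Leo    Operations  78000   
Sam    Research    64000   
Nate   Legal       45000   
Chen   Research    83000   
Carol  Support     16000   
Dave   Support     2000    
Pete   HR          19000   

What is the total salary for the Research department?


Research department members:
  Sam: 64000
  Chen: 83000
Total = 64000 + 83000 = 147000

ANSWER: 147000


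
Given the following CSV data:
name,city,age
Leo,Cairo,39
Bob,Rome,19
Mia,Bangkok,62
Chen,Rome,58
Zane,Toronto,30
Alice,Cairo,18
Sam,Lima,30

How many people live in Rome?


Scanning city column for 'Rome':
  Row 2: Bob -> MATCH
  Row 4: Chen -> MATCH
Total matches: 2

ANSWER: 2


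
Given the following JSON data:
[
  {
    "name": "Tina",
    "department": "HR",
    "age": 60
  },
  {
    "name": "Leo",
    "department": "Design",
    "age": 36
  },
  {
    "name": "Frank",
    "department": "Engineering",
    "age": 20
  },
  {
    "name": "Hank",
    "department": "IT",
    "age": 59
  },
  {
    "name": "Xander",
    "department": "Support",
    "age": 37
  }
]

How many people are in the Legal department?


Scanning records for department = Legal
  No matches found
Count: 0

ANSWER: 0


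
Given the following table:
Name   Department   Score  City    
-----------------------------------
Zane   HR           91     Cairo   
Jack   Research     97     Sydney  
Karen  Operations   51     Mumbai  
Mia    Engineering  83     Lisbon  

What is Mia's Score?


Row 4: Mia
Score = 83

ANSWER: 83


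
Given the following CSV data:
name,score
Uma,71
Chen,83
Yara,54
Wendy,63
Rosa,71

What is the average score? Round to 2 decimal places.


Scores: 71, 83, 54, 63, 71
Sum = 342
Count = 5
Average = 342 / 5 = 68.40

ANSWER: 68.40


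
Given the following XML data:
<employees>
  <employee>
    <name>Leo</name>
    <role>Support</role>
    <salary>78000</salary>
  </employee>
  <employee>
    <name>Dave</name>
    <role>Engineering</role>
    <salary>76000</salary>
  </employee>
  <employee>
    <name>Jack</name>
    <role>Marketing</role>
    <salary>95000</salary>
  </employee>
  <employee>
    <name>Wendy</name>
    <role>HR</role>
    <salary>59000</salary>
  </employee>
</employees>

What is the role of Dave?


Searching for <employee> with <name>Dave</name>
Found at position 2
<role>Engineering</role>

ANSWER: Engineering


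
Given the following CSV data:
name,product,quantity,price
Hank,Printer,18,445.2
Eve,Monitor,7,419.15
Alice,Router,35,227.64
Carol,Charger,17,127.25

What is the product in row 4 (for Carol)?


Row 4: Carol
Column 'product' = Charger

ANSWER: Charger


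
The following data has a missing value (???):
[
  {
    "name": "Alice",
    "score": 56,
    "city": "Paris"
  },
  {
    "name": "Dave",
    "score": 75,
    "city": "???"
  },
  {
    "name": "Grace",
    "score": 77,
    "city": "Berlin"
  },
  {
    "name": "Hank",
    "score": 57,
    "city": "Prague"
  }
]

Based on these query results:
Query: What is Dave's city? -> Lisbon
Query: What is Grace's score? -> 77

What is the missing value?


The missing value is Dave's city
From query: Dave's city = Lisbon

ANSWER: Lisbon


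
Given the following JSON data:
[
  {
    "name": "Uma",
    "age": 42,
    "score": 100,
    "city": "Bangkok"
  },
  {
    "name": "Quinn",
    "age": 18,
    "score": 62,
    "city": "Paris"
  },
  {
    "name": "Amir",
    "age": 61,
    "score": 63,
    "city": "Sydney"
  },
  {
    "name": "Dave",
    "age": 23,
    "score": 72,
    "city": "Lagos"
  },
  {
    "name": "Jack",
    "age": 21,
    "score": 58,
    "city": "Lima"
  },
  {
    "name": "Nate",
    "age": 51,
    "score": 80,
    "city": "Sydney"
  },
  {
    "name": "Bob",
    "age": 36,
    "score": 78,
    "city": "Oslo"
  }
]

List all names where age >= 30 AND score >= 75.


Checking both conditions:
  Uma (age=42, score=100) -> YES
  Quinn (age=18, score=62) -> no
  Amir (age=61, score=63) -> no
  Dave (age=23, score=72) -> no
  Jack (age=21, score=58) -> no
  Nate (age=51, score=80) -> YES
  Bob (age=36, score=78) -> YES


ANSWER: Uma, Nate, Bob


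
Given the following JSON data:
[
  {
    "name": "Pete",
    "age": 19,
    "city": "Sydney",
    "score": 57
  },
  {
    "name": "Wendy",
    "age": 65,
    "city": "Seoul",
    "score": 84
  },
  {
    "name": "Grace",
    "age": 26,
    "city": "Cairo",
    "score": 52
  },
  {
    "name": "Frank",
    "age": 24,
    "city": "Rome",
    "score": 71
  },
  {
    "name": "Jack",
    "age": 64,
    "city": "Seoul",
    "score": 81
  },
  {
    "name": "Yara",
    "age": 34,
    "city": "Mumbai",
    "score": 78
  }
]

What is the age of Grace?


Looking up record where name = Grace
Record index: 2
Field 'age' = 26

ANSWER: 26


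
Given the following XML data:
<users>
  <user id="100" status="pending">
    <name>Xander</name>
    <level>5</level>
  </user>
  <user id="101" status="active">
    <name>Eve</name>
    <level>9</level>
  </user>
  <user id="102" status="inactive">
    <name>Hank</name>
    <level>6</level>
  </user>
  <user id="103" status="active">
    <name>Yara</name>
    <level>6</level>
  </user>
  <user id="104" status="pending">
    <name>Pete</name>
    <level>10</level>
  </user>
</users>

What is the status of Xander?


Finding user with name = Xander
user id="100" status="pending"

ANSWER: pending


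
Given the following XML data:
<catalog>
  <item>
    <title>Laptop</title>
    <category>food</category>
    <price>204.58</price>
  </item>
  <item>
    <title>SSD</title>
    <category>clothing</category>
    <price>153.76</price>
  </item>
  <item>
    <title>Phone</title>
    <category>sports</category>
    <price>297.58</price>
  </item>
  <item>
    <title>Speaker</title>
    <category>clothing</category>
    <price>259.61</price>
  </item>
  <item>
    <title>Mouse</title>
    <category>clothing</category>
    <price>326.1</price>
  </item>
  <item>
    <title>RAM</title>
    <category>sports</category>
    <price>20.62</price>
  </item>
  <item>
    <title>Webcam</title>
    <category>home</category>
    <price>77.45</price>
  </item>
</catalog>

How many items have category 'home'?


Scanning <item> elements for <category>home</category>:
  Item 7: Webcam -> MATCH
Count: 1

ANSWER: 1


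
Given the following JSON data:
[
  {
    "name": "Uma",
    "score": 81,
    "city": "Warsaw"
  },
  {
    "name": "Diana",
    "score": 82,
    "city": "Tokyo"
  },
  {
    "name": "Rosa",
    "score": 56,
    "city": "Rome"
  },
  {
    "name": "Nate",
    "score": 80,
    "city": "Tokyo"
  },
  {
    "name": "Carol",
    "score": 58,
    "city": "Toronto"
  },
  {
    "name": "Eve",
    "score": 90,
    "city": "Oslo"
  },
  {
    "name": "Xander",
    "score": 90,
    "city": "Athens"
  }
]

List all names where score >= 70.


Filtering records where score >= 70:
  Uma (score=81) -> YES
  Diana (score=82) -> YES
  Rosa (score=56) -> no
  Nate (score=80) -> YES
  Carol (score=58) -> no
  Eve (score=90) -> YES
  Xander (score=90) -> YES


ANSWER: Uma, Diana, Nate, Eve, Xander


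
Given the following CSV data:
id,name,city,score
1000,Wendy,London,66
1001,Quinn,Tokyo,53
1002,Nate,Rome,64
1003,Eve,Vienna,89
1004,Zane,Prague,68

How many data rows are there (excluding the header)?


Counting rows (excluding header):
Header: id,name,city,score
Data rows: 5

ANSWER: 5


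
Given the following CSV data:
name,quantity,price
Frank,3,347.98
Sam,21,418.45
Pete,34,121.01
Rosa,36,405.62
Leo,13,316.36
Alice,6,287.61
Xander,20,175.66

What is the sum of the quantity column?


Values in 'quantity' column:
  Row 1: 3
  Row 2: 21
  Row 3: 34
  Row 4: 36
  Row 5: 13
  Row 6: 6
  Row 7: 20
Sum = 3 + 21 + 34 + 36 + 13 + 6 + 20 = 133

ANSWER: 133


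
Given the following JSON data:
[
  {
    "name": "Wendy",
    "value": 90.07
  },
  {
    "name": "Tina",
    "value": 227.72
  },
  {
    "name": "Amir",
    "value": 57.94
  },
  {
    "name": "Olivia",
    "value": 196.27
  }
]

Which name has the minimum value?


Comparing values:
  Wendy: 90.07
  Tina: 227.72
  Amir: 57.94
  Olivia: 196.27
Minimum: Amir (57.94)

ANSWER: Amir


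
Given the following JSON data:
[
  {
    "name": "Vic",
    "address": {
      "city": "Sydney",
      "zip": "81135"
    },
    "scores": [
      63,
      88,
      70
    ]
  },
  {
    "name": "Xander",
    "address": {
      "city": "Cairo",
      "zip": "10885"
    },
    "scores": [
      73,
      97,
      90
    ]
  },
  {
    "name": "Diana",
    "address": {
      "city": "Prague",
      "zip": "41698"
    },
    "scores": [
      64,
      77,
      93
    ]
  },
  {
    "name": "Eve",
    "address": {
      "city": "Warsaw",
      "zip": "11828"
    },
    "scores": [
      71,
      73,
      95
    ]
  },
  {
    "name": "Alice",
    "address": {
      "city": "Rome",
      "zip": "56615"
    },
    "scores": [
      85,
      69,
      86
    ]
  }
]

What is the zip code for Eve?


Path: records[3].address.zip
Value: 11828

ANSWER: 11828


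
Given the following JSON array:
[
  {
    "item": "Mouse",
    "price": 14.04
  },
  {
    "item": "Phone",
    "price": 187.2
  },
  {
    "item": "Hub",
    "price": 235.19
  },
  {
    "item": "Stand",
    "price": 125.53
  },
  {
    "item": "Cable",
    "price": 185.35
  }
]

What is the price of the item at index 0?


Array index 0 -> Mouse
price = 14.04

ANSWER: 14.04


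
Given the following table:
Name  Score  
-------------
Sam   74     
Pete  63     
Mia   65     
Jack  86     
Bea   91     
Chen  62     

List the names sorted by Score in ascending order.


Sorting by Score (ascending):
  Chen: 62
  Pete: 63
  Mia: 65
  Sam: 74
  Jack: 86
  Bea: 91


ANSWER: Chen, Pete, Mia, Sam, Jack, Bea


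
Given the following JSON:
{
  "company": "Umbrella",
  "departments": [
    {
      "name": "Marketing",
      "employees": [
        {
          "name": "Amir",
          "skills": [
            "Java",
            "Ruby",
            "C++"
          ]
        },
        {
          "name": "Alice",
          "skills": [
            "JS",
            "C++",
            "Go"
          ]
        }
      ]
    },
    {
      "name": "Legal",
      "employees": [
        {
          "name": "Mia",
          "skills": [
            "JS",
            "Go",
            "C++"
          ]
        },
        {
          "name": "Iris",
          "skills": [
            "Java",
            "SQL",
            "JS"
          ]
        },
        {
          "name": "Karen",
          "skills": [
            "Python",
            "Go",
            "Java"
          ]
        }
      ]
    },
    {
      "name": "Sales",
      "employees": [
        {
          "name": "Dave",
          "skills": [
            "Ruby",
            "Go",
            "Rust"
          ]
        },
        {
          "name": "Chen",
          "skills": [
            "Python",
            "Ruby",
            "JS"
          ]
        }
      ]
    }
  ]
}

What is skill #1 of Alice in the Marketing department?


Path: departments[0].employees[1].skills[0]
Value: JS

ANSWER: JS


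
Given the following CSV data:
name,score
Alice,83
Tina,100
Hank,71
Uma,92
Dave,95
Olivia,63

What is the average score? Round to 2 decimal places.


Scores: 83, 100, 71, 92, 95, 63
Sum = 504
Count = 6
Average = 504 / 6 = 84.00

ANSWER: 84.00


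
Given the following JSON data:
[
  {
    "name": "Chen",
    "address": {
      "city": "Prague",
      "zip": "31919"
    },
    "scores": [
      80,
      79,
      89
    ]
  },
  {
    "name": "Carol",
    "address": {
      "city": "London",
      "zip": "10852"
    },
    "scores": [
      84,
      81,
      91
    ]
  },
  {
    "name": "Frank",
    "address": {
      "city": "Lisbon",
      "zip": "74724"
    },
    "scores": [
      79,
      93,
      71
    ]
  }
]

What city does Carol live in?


Path: records[1].address.city
Value: London

ANSWER: London


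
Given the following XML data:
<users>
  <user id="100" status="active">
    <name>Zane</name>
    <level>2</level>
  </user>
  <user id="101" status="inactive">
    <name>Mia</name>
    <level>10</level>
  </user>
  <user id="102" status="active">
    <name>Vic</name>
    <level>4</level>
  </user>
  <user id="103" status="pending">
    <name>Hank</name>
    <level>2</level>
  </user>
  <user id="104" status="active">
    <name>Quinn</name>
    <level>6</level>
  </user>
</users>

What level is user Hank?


Finding user: Hank
<level>2</level>

ANSWER: 2


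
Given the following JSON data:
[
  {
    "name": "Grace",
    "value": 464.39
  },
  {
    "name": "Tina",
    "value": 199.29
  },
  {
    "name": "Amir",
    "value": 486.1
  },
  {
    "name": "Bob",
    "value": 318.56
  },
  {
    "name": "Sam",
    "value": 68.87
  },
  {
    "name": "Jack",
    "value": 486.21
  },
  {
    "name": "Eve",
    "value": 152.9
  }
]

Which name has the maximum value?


Comparing values:
  Grace: 464.39
  Tina: 199.29
  Amir: 486.1
  Bob: 318.56
  Sam: 68.87
  Jack: 486.21
  Eve: 152.9
Maximum: Jack (486.21)

ANSWER: Jack


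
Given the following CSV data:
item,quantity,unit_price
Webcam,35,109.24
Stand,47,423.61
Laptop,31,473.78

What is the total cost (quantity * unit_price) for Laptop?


Row: Laptop
quantity = 31
unit_price = 473.78
total = 31 * 473.78 = 14687.18

ANSWER: 14687.18


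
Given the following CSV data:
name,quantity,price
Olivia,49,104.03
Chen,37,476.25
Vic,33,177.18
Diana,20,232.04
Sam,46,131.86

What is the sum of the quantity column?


Values in 'quantity' column:
  Row 1: 49
  Row 2: 37
  Row 3: 33
  Row 4: 20
  Row 5: 46
Sum = 49 + 37 + 33 + 20 + 46 = 185

ANSWER: 185


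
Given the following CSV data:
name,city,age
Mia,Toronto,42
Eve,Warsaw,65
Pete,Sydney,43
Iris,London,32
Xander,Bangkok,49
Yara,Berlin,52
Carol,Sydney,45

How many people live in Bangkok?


Scanning city column for 'Bangkok':
  Row 5: Xander -> MATCH
Total matches: 1

ANSWER: 1


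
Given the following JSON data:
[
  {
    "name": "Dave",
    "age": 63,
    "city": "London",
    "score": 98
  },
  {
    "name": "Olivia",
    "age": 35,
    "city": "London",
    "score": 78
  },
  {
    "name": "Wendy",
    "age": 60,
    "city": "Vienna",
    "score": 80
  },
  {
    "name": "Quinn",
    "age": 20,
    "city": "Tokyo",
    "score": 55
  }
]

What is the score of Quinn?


Looking up record where name = Quinn
Record index: 3
Field 'score' = 55

ANSWER: 55


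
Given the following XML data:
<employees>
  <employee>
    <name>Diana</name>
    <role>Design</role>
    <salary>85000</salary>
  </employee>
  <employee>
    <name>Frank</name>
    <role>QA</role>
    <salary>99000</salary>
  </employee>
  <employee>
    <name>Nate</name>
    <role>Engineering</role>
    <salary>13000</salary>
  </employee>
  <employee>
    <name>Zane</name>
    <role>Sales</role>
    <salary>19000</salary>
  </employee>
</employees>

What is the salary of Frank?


Searching for <employee> with <name>Frank</name>
Found at position 2
<salary>99000</salary>

ANSWER: 99000


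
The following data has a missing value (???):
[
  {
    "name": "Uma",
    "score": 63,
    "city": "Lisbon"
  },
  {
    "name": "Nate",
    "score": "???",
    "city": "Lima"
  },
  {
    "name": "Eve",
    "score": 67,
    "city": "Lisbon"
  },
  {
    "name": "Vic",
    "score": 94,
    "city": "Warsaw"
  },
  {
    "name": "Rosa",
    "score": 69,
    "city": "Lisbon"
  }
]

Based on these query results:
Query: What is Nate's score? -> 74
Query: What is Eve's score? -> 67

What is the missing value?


The missing value is Nate's score
From query: Nate's score = 74

ANSWER: 74


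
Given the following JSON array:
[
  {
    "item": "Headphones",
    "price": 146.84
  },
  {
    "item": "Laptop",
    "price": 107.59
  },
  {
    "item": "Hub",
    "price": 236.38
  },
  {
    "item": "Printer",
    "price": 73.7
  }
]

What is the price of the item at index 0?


Array index 0 -> Headphones
price = 146.84

ANSWER: 146.84
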